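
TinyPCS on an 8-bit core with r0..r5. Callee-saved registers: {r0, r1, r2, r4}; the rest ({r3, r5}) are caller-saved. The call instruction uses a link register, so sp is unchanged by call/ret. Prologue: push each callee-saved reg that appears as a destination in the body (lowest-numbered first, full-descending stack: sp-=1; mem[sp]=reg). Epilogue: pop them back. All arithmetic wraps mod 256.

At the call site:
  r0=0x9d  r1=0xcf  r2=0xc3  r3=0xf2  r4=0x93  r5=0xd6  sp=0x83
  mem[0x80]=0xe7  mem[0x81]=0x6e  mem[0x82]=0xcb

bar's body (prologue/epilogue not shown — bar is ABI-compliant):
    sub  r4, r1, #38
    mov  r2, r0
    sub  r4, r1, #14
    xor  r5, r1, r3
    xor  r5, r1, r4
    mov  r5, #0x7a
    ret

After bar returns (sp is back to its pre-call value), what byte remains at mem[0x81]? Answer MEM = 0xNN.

prologue: push r2 -> mem[0x82]=0xc3, sp=0x82
prologue: push r4 -> mem[0x81]=0x93, sp=0x81
body[0] sub  r4, r1, #38 -> r4=0xa9
body[1] mov  r2, r0 -> r2=0x9d
body[2] sub  r4, r1, #14 -> r4=0xc1
body[3] xor  r5, r1, r3 -> r5=0x3d
body[4] xor  r5, r1, r4 -> r5=0x0e
body[5] mov  r5, #0x7a -> r5=0x7a
epilogue: pop r4=0x93, sp=0x82
epilogue: pop r2=0xc3, sp=0x83
prologue pushed ['r2', 'r4'] at ['0x82', '0x81']

MEM = 0x93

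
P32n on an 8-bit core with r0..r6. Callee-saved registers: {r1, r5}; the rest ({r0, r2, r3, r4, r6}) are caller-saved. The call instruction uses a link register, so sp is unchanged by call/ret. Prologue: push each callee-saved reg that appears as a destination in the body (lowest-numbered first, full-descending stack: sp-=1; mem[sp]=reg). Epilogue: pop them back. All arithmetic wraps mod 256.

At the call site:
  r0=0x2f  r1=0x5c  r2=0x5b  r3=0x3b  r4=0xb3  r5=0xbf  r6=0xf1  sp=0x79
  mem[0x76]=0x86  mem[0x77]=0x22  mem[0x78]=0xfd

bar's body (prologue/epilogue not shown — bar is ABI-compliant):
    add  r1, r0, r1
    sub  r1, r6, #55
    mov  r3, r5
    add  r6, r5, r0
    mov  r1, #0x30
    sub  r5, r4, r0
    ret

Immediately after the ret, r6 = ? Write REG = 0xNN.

REG = 0xee

prologue: push r1 -> mem[0x78]=0x5c, sp=0x78
prologue: push r5 -> mem[0x77]=0xbf, sp=0x77
body[0] add  r1, r0, r1 -> r1=0x8b
body[1] sub  r1, r6, #55 -> r1=0xba
body[2] mov  r3, r5 -> r3=0xbf
body[3] add  r6, r5, r0 -> r6=0xee
body[4] mov  r1, #0x30 -> r1=0x30
body[5] sub  r5, r4, r0 -> r5=0x84
epilogue: pop r5=0xbf, sp=0x78
epilogue: pop r1=0x5c, sp=0x79
r6 is caller-saved -> body value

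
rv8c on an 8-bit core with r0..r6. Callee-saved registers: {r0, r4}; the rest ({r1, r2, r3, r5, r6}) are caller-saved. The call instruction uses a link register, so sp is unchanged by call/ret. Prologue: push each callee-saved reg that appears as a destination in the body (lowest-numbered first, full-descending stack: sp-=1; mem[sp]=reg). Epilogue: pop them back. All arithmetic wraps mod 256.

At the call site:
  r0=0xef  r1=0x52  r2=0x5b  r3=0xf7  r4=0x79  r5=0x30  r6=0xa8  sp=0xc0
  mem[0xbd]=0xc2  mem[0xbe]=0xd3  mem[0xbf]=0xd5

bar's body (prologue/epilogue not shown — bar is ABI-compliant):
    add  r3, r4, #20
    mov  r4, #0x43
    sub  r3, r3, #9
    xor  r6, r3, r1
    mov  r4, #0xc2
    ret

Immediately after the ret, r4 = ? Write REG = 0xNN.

REG = 0x79

prologue: push r4 -> mem[0xbf]=0x79, sp=0xbf
body[0] add  r3, r4, #20 -> r3=0x8d
body[1] mov  r4, #0x43 -> r4=0x43
body[2] sub  r3, r3, #9 -> r3=0x84
body[3] xor  r6, r3, r1 -> r6=0xd6
body[4] mov  r4, #0xc2 -> r4=0xc2
epilogue: pop r4=0x79, sp=0xc0
r4 is callee-saved -> restored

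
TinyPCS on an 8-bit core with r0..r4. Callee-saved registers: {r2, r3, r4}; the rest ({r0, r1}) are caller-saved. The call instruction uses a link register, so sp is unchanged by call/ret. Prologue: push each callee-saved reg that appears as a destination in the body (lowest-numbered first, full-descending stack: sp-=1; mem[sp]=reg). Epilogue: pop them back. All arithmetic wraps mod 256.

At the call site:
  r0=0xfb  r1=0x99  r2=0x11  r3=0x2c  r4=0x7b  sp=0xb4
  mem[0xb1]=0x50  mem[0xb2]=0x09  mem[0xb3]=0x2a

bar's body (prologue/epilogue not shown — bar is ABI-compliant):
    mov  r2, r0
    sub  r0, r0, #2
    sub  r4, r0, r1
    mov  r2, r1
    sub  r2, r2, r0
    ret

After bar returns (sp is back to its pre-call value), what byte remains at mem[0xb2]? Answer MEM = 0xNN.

MEM = 0x7b

prologue: push r2 → mem[0xb3]=0x11, sp=0xb3
prologue: push r4 → mem[0xb2]=0x7b, sp=0xb2
body[0] mov  r2, r0 → r2=0xfb
body[1] sub  r0, r0, #2 → r0=0xf9
body[2] sub  r4, r0, r1 → r4=0x60
body[3] mov  r2, r1 → r2=0x99
body[4] sub  r2, r2, r0 → r2=0xa0
epilogue: pop r4=0x7b, sp=0xb3
epilogue: pop r2=0x11, sp=0xb4
prologue pushed ['r2', 'r4'] at ['0xb3', '0xb2']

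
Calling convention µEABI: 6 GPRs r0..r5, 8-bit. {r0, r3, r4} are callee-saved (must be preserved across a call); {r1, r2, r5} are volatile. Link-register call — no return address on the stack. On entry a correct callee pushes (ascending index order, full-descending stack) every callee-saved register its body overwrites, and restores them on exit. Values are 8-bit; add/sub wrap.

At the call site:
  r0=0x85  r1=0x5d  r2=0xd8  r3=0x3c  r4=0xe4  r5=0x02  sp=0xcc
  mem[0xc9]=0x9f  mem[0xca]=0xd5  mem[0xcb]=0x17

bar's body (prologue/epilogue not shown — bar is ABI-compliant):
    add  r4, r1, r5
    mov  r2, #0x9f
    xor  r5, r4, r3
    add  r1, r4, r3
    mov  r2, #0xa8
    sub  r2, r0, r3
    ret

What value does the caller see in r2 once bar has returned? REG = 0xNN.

prologue: push r4 → mem[0xcb]=0xe4, sp=0xcb
body[0] add  r4, r1, r5 → r4=0x5f
body[1] mov  r2, #0x9f → r2=0x9f
body[2] xor  r5, r4, r3 → r5=0x63
body[3] add  r1, r4, r3 → r1=0x9b
body[4] mov  r2, #0xa8 → r2=0xa8
body[5] sub  r2, r0, r3 → r2=0x49
epilogue: pop r4=0xe4, sp=0xcc
r2 is caller-saved → body value

REG = 0x49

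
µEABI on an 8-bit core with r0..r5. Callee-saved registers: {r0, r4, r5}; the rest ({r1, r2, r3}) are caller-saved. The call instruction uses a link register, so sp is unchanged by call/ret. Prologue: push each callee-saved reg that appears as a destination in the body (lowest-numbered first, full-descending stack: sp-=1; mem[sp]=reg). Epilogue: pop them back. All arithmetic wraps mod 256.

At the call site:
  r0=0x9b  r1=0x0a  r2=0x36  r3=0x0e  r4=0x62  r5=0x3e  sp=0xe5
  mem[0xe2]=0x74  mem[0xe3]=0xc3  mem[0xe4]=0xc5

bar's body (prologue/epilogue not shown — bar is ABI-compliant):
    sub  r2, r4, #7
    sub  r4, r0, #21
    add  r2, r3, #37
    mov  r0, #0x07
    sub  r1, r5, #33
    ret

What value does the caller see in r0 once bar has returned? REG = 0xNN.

prologue: push r0 -> mem[0xe4]=0x9b, sp=0xe4
prologue: push r4 -> mem[0xe3]=0x62, sp=0xe3
body[0] sub  r2, r4, #7 -> r2=0x5b
body[1] sub  r4, r0, #21 -> r4=0x86
body[2] add  r2, r3, #37 -> r2=0x33
body[3] mov  r0, #0x07 -> r0=0x07
body[4] sub  r1, r5, #33 -> r1=0x1d
epilogue: pop r4=0x62, sp=0xe4
epilogue: pop r0=0x9b, sp=0xe5
r0 is callee-saved -> restored

REG = 0x9b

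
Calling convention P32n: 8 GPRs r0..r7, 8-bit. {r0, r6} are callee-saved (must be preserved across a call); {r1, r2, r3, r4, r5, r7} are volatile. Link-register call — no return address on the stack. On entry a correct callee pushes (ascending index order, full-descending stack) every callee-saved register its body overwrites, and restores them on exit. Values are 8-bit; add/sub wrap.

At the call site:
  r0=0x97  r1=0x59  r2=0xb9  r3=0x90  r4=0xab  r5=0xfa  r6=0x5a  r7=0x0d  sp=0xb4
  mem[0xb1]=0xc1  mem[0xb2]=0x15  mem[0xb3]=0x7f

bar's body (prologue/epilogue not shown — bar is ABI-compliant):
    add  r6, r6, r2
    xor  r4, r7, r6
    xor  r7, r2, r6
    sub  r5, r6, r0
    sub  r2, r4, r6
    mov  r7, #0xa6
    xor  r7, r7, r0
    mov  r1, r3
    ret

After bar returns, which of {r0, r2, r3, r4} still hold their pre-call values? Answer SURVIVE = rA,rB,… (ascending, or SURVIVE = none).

SURVIVE = r0,r3

prologue: push r6 -> mem[0xb3]=0x5a, sp=0xb3
body[0] add  r6, r6, r2 -> r6=0x13
body[1] xor  r4, r7, r6 -> r4=0x1e
body[2] xor  r7, r2, r6 -> r7=0xaa
body[3] sub  r5, r6, r0 -> r5=0x7c
body[4] sub  r2, r4, r6 -> r2=0x0b
body[5] mov  r7, #0xa6 -> r7=0xa6
body[6] xor  r7, r7, r0 -> r7=0x31
body[7] mov  r1, r3 -> r1=0x90
epilogue: pop r6=0x5a, sp=0xb4
r0: callee-saved, written=False
r2: caller-saved, written=True
r3: caller-saved, written=False
r4: caller-saved, written=True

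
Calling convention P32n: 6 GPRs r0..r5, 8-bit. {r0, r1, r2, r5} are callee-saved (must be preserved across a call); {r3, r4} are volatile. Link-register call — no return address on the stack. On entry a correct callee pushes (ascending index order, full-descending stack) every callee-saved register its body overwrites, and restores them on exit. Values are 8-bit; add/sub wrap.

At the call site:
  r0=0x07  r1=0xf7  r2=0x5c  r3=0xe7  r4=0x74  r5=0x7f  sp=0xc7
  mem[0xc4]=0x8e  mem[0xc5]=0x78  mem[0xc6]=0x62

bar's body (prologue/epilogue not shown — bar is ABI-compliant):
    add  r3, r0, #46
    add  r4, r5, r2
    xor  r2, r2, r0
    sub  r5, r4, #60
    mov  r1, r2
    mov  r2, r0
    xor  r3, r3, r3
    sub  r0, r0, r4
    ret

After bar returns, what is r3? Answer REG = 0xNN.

prologue: push r0 -> mem[0xc6]=0x07, sp=0xc6
prologue: push r1 -> mem[0xc5]=0xf7, sp=0xc5
prologue: push r2 -> mem[0xc4]=0x5c, sp=0xc4
prologue: push r5 -> mem[0xc3]=0x7f, sp=0xc3
body[0] add  r3, r0, #46 -> r3=0x35
body[1] add  r4, r5, r2 -> r4=0xdb
body[2] xor  r2, r2, r0 -> r2=0x5b
body[3] sub  r5, r4, #60 -> r5=0x9f
body[4] mov  r1, r2 -> r1=0x5b
body[5] mov  r2, r0 -> r2=0x07
body[6] xor  r3, r3, r3 -> r3=0x00
body[7] sub  r0, r0, r4 -> r0=0x2c
epilogue: pop r5=0x7f, sp=0xc4
epilogue: pop r2=0x5c, sp=0xc5
epilogue: pop r1=0xf7, sp=0xc6
epilogue: pop r0=0x07, sp=0xc7
r3 is caller-saved -> body value

REG = 0x00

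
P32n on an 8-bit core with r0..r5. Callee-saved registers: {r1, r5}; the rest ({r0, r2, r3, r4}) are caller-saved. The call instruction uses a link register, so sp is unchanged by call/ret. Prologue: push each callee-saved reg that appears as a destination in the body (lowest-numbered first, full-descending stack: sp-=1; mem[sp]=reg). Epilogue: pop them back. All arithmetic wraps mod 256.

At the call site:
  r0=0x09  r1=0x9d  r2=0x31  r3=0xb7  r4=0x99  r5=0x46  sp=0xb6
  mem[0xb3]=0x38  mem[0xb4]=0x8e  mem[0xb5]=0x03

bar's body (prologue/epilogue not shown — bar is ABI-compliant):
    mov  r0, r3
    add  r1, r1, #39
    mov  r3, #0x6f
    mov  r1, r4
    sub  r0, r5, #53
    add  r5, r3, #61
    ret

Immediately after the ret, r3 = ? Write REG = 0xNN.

prologue: push r1 → mem[0xb5]=0x9d, sp=0xb5
prologue: push r5 → mem[0xb4]=0x46, sp=0xb4
body[0] mov  r0, r3 → r0=0xb7
body[1] add  r1, r1, #39 → r1=0xc4
body[2] mov  r3, #0x6f → r3=0x6f
body[3] mov  r1, r4 → r1=0x99
body[4] sub  r0, r5, #53 → r0=0x11
body[5] add  r5, r3, #61 → r5=0xac
epilogue: pop r5=0x46, sp=0xb5
epilogue: pop r1=0x9d, sp=0xb6
r3 is caller-saved → body value

REG = 0x6f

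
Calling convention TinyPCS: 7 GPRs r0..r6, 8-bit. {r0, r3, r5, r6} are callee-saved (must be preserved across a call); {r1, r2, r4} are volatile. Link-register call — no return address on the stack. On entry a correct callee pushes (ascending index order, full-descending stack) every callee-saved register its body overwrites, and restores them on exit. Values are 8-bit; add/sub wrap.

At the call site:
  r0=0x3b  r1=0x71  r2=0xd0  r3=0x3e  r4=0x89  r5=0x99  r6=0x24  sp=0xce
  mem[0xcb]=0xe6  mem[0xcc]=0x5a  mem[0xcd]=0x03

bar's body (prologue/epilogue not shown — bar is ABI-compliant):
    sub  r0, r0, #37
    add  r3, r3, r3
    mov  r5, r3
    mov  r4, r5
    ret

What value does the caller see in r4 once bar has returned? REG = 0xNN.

prologue: push r0 → mem[0xcd]=0x3b, sp=0xcd
prologue: push r3 → mem[0xcc]=0x3e, sp=0xcc
prologue: push r5 → mem[0xcb]=0x99, sp=0xcb
body[0] sub  r0, r0, #37 → r0=0x16
body[1] add  r3, r3, r3 → r3=0x7c
body[2] mov  r5, r3 → r5=0x7c
body[3] mov  r4, r5 → r4=0x7c
epilogue: pop r5=0x99, sp=0xcc
epilogue: pop r3=0x3e, sp=0xcd
epilogue: pop r0=0x3b, sp=0xce
r4 is caller-saved → body value

REG = 0x7c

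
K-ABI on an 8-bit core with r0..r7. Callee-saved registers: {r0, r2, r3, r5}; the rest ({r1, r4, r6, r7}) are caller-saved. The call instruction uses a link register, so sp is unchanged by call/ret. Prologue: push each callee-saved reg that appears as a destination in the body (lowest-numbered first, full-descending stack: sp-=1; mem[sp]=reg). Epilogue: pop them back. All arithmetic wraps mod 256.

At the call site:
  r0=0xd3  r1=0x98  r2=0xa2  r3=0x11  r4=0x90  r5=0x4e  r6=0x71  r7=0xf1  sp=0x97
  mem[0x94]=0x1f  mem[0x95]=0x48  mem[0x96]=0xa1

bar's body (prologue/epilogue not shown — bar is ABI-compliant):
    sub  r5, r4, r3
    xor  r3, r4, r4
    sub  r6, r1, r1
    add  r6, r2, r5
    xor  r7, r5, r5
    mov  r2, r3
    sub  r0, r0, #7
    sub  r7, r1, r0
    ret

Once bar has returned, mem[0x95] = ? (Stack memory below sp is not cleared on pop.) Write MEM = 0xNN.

MEM = 0xa2

prologue: push r0 -> mem[0x96]=0xd3, sp=0x96
prologue: push r2 -> mem[0x95]=0xa2, sp=0x95
prologue: push r3 -> mem[0x94]=0x11, sp=0x94
prologue: push r5 -> mem[0x93]=0x4e, sp=0x93
body[0] sub  r5, r4, r3 -> r5=0x7f
body[1] xor  r3, r4, r4 -> r3=0x00
body[2] sub  r6, r1, r1 -> r6=0x00
body[3] add  r6, r2, r5 -> r6=0x21
body[4] xor  r7, r5, r5 -> r7=0x00
body[5] mov  r2, r3 -> r2=0x00
body[6] sub  r0, r0, #7 -> r0=0xcc
body[7] sub  r7, r1, r0 -> r7=0xcc
epilogue: pop r5=0x4e, sp=0x94
epilogue: pop r3=0x11, sp=0x95
epilogue: pop r2=0xa2, sp=0x96
epilogue: pop r0=0xd3, sp=0x97
prologue pushed ['r0', 'r2', 'r3', 'r5'] at ['0x96', '0x95', '0x94', '0x93']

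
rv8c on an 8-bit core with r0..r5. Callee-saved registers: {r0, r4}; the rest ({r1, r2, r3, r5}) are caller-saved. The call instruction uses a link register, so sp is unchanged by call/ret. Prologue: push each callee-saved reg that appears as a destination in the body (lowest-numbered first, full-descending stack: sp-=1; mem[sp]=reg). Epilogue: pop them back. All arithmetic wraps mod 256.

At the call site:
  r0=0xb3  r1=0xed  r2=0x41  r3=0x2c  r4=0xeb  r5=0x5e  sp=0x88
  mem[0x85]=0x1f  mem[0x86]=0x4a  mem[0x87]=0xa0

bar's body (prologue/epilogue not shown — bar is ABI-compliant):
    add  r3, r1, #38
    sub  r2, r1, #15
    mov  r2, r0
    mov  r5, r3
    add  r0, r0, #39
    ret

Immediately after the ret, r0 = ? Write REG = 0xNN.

REG = 0xb3

prologue: push r0 → mem[0x87]=0xb3, sp=0x87
body[0] add  r3, r1, #38 → r3=0x13
body[1] sub  r2, r1, #15 → r2=0xde
body[2] mov  r2, r0 → r2=0xb3
body[3] mov  r5, r3 → r5=0x13
body[4] add  r0, r0, #39 → r0=0xda
epilogue: pop r0=0xb3, sp=0x88
r0 is callee-saved → restored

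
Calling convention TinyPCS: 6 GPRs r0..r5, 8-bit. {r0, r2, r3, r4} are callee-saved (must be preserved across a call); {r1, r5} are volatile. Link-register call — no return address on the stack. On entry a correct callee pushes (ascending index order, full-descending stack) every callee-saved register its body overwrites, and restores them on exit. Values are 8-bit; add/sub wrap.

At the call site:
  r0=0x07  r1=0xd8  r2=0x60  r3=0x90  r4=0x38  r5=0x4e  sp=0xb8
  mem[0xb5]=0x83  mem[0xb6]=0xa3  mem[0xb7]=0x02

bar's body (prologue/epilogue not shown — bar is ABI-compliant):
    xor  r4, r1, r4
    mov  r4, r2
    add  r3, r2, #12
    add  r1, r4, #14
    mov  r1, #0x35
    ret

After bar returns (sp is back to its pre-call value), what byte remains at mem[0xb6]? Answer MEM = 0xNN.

prologue: push r3 → mem[0xb7]=0x90, sp=0xb7
prologue: push r4 → mem[0xb6]=0x38, sp=0xb6
body[0] xor  r4, r1, r4 → r4=0xe0
body[1] mov  r4, r2 → r4=0x60
body[2] add  r3, r2, #12 → r3=0x6c
body[3] add  r1, r4, #14 → r1=0x6e
body[4] mov  r1, #0x35 → r1=0x35
epilogue: pop r4=0x38, sp=0xb7
epilogue: pop r3=0x90, sp=0xb8
prologue pushed ['r3', 'r4'] at ['0xb7', '0xb6']

MEM = 0x38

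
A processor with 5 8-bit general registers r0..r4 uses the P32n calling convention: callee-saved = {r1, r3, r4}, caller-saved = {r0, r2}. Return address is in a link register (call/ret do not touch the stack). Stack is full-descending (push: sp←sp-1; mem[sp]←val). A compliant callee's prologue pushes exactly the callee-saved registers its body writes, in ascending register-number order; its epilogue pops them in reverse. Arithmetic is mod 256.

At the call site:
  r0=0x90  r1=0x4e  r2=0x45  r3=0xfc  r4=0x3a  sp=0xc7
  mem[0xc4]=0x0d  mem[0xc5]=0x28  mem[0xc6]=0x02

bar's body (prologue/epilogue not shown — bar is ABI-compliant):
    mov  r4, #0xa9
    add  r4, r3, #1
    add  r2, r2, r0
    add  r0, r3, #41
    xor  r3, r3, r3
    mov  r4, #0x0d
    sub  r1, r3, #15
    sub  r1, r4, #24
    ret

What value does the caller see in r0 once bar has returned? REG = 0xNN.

prologue: push r1 -> mem[0xc6]=0x4e, sp=0xc6
prologue: push r3 -> mem[0xc5]=0xfc, sp=0xc5
prologue: push r4 -> mem[0xc4]=0x3a, sp=0xc4
body[0] mov  r4, #0xa9 -> r4=0xa9
body[1] add  r4, r3, #1 -> r4=0xfd
body[2] add  r2, r2, r0 -> r2=0xd5
body[3] add  r0, r3, #41 -> r0=0x25
body[4] xor  r3, r3, r3 -> r3=0x00
body[5] mov  r4, #0x0d -> r4=0x0d
body[6] sub  r1, r3, #15 -> r1=0xf1
body[7] sub  r1, r4, #24 -> r1=0xf5
epilogue: pop r4=0x3a, sp=0xc5
epilogue: pop r3=0xfc, sp=0xc6
epilogue: pop r1=0x4e, sp=0xc7
r0 is caller-saved -> body value

REG = 0x25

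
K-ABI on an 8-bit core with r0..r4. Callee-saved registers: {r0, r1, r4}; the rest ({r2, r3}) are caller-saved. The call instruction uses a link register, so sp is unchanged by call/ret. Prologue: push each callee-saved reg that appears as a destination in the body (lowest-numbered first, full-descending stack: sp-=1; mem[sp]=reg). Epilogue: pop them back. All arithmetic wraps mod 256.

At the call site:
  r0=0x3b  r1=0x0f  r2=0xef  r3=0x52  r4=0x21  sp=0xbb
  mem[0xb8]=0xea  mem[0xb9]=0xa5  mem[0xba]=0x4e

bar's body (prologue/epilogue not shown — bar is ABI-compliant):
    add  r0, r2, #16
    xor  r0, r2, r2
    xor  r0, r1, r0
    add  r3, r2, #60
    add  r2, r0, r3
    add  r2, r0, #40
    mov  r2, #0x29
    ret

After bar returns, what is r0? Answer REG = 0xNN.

REG = 0x3b

prologue: push r0 → mem[0xba]=0x3b, sp=0xba
body[0] add  r0, r2, #16 → r0=0xff
body[1] xor  r0, r2, r2 → r0=0x00
body[2] xor  r0, r1, r0 → r0=0x0f
body[3] add  r3, r2, #60 → r3=0x2b
body[4] add  r2, r0, r3 → r2=0x3a
body[5] add  r2, r0, #40 → r2=0x37
body[6] mov  r2, #0x29 → r2=0x29
epilogue: pop r0=0x3b, sp=0xbb
r0 is callee-saved → restored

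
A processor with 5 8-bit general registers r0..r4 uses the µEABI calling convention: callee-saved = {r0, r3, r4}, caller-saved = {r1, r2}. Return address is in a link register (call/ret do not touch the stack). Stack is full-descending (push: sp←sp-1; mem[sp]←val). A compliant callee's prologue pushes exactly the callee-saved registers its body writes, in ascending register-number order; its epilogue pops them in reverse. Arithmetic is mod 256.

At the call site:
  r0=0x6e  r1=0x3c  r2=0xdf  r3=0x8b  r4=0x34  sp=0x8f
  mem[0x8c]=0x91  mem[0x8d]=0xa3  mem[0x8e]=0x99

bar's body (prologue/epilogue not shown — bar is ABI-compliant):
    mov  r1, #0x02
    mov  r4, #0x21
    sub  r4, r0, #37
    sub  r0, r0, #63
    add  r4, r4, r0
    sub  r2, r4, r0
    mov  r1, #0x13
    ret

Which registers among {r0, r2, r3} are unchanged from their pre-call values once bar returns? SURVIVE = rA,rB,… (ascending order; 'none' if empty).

SURVIVE = r0,r3

prologue: push r0 -> mem[0x8e]=0x6e, sp=0x8e
prologue: push r4 -> mem[0x8d]=0x34, sp=0x8d
body[0] mov  r1, #0x02 -> r1=0x02
body[1] mov  r4, #0x21 -> r4=0x21
body[2] sub  r4, r0, #37 -> r4=0x49
body[3] sub  r0, r0, #63 -> r0=0x2f
body[4] add  r4, r4, r0 -> r4=0x78
body[5] sub  r2, r4, r0 -> r2=0x49
body[6] mov  r1, #0x13 -> r1=0x13
epilogue: pop r4=0x34, sp=0x8e
epilogue: pop r0=0x6e, sp=0x8f
r0: callee-saved, written=True
r2: caller-saved, written=True
r3: callee-saved, written=False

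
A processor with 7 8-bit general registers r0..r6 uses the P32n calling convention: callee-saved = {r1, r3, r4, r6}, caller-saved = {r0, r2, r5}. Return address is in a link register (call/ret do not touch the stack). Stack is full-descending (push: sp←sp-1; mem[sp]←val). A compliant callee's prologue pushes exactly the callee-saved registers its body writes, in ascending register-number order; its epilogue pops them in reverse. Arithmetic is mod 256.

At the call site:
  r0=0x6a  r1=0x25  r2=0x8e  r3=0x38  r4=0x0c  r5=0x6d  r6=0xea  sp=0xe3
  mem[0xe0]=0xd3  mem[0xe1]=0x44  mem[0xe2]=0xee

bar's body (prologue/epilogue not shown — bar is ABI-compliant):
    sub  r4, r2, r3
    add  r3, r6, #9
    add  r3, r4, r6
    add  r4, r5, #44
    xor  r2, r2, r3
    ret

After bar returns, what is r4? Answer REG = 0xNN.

REG = 0x0c

prologue: push r3 -> mem[0xe2]=0x38, sp=0xe2
prologue: push r4 -> mem[0xe1]=0x0c, sp=0xe1
body[0] sub  r4, r2, r3 -> r4=0x56
body[1] add  r3, r6, #9 -> r3=0xf3
body[2] add  r3, r4, r6 -> r3=0x40
body[3] add  r4, r5, #44 -> r4=0x99
body[4] xor  r2, r2, r3 -> r2=0xce
epilogue: pop r4=0x0c, sp=0xe2
epilogue: pop r3=0x38, sp=0xe3
r4 is callee-saved -> restored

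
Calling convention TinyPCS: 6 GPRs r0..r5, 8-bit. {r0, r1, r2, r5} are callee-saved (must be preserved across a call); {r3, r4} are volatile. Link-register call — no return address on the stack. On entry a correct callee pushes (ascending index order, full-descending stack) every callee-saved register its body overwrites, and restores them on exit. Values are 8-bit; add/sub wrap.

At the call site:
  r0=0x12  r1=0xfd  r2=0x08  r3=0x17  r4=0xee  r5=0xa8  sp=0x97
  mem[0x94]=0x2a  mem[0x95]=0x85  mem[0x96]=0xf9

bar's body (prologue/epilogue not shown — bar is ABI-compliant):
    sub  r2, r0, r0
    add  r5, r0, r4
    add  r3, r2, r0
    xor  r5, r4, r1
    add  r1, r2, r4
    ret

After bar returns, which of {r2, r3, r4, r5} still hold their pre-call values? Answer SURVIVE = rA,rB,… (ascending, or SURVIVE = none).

prologue: push r1 -> mem[0x96]=0xfd, sp=0x96
prologue: push r2 -> mem[0x95]=0x08, sp=0x95
prologue: push r5 -> mem[0x94]=0xa8, sp=0x94
body[0] sub  r2, r0, r0 -> r2=0x00
body[1] add  r5, r0, r4 -> r5=0x00
body[2] add  r3, r2, r0 -> r3=0x12
body[3] xor  r5, r4, r1 -> r5=0x13
body[4] add  r1, r2, r4 -> r1=0xee
epilogue: pop r5=0xa8, sp=0x95
epilogue: pop r2=0x08, sp=0x96
epilogue: pop r1=0xfd, sp=0x97
r2: callee-saved, written=True
r3: caller-saved, written=True
r4: caller-saved, written=False
r5: callee-saved, written=True

SURVIVE = r2,r4,r5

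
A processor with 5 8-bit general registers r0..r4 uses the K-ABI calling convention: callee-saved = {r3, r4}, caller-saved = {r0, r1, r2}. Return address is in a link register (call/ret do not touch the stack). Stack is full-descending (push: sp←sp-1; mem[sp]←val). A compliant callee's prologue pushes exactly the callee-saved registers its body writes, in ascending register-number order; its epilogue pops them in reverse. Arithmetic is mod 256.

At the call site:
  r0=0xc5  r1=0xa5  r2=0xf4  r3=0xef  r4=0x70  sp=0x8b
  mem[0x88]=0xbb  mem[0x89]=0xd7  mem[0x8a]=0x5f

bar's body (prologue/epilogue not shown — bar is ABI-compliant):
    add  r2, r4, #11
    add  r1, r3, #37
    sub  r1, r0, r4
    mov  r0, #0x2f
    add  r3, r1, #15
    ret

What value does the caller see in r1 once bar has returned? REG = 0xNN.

REG = 0x55

prologue: push r3 → mem[0x8a]=0xef, sp=0x8a
body[0] add  r2, r4, #11 → r2=0x7b
body[1] add  r1, r3, #37 → r1=0x14
body[2] sub  r1, r0, r4 → r1=0x55
body[3] mov  r0, #0x2f → r0=0x2f
body[4] add  r3, r1, #15 → r3=0x64
epilogue: pop r3=0xef, sp=0x8b
r1 is caller-saved → body value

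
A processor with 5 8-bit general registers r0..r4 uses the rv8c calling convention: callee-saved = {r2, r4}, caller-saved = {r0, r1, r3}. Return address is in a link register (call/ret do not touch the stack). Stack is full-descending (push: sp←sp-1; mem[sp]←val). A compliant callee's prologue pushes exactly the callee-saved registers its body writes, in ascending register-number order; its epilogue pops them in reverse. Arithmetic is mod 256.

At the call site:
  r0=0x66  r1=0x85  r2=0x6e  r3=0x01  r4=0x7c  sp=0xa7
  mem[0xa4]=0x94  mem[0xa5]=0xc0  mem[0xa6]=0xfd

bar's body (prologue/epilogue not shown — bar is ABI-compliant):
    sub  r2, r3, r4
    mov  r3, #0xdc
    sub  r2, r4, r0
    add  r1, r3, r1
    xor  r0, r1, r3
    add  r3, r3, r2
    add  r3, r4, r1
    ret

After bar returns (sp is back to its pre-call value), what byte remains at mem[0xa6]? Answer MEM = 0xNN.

prologue: push r2 → mem[0xa6]=0x6e, sp=0xa6
body[0] sub  r2, r3, r4 → r2=0x85
body[1] mov  r3, #0xdc → r3=0xdc
body[2] sub  r2, r4, r0 → r2=0x16
body[3] add  r1, r3, r1 → r1=0x61
body[4] xor  r0, r1, r3 → r0=0xbd
body[5] add  r3, r3, r2 → r3=0xf2
body[6] add  r3, r4, r1 → r3=0xdd
epilogue: pop r2=0x6e, sp=0xa7
prologue pushed ['r2'] at ['0xa6']

MEM = 0x6e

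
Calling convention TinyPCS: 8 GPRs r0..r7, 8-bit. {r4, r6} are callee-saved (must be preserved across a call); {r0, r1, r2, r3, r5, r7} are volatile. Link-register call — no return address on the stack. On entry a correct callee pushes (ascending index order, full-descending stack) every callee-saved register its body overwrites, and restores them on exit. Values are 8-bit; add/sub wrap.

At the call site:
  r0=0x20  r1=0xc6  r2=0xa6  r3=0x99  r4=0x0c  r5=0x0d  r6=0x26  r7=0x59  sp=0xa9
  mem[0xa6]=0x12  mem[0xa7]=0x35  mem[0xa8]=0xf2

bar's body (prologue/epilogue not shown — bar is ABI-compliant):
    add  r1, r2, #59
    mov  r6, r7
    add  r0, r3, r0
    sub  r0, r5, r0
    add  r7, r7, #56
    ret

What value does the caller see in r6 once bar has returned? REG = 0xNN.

prologue: push r6 → mem[0xa8]=0x26, sp=0xa8
body[0] add  r1, r2, #59 → r1=0xe1
body[1] mov  r6, r7 → r6=0x59
body[2] add  r0, r3, r0 → r0=0xb9
body[3] sub  r0, r5, r0 → r0=0x54
body[4] add  r7, r7, #56 → r7=0x91
epilogue: pop r6=0x26, sp=0xa9
r6 is callee-saved → restored

REG = 0x26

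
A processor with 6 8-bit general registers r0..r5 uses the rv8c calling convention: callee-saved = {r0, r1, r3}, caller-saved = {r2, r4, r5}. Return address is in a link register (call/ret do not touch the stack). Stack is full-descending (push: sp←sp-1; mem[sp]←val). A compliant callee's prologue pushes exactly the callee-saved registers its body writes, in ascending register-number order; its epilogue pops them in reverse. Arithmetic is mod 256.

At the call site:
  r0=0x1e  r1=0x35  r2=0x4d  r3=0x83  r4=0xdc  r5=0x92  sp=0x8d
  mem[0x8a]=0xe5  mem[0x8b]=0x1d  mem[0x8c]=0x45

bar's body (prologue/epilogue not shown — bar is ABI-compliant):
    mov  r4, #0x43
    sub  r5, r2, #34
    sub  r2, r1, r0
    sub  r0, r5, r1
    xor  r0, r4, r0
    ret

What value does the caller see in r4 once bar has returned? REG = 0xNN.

prologue: push r0 → mem[0x8c]=0x1e, sp=0x8c
body[0] mov  r4, #0x43 → r4=0x43
body[1] sub  r5, r2, #34 → r5=0x2b
body[2] sub  r2, r1, r0 → r2=0x17
body[3] sub  r0, r5, r1 → r0=0xf6
body[4] xor  r0, r4, r0 → r0=0xb5
epilogue: pop r0=0x1e, sp=0x8d
r4 is caller-saved → body value

REG = 0x43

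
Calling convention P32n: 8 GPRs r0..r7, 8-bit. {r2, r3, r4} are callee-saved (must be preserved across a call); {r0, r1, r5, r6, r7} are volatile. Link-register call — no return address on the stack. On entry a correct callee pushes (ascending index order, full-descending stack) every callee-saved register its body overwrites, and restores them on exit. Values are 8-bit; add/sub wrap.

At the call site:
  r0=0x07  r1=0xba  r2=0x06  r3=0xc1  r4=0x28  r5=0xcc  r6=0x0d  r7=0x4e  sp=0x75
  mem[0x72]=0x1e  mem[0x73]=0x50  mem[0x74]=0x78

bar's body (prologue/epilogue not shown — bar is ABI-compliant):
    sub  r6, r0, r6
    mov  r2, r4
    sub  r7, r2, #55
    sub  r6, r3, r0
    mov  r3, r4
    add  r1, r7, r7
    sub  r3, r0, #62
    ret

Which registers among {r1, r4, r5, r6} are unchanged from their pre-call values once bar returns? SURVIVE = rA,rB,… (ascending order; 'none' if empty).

prologue: push r2 -> mem[0x74]=0x06, sp=0x74
prologue: push r3 -> mem[0x73]=0xc1, sp=0x73
body[0] sub  r6, r0, r6 -> r6=0xfa
body[1] mov  r2, r4 -> r2=0x28
body[2] sub  r7, r2, #55 -> r7=0xf1
body[3] sub  r6, r3, r0 -> r6=0xba
body[4] mov  r3, r4 -> r3=0x28
body[5] add  r1, r7, r7 -> r1=0xe2
body[6] sub  r3, r0, #62 -> r3=0xc9
epilogue: pop r3=0xc1, sp=0x74
epilogue: pop r2=0x06, sp=0x75
r1: caller-saved, written=True
r4: callee-saved, written=False
r5: caller-saved, written=False
r6: caller-saved, written=True

SURVIVE = r4,r5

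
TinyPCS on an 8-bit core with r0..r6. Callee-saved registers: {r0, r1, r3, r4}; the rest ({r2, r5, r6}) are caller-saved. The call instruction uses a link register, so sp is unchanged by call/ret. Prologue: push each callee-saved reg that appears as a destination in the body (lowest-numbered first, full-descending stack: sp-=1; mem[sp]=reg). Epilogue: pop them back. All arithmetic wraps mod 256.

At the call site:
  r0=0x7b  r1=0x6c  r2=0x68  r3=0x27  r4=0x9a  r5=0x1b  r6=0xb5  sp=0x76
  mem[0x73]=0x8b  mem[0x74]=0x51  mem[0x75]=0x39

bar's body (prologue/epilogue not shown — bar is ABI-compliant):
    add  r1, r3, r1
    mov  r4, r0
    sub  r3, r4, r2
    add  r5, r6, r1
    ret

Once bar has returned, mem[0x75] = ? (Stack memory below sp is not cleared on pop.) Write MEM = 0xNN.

prologue: push r1 -> mem[0x75]=0x6c, sp=0x75
prologue: push r3 -> mem[0x74]=0x27, sp=0x74
prologue: push r4 -> mem[0x73]=0x9a, sp=0x73
body[0] add  r1, r3, r1 -> r1=0x93
body[1] mov  r4, r0 -> r4=0x7b
body[2] sub  r3, r4, r2 -> r3=0x13
body[3] add  r5, r6, r1 -> r5=0x48
epilogue: pop r4=0x9a, sp=0x74
epilogue: pop r3=0x27, sp=0x75
epilogue: pop r1=0x6c, sp=0x76
prologue pushed ['r1', 'r3', 'r4'] at ['0x75', '0x74', '0x73']

MEM = 0x6c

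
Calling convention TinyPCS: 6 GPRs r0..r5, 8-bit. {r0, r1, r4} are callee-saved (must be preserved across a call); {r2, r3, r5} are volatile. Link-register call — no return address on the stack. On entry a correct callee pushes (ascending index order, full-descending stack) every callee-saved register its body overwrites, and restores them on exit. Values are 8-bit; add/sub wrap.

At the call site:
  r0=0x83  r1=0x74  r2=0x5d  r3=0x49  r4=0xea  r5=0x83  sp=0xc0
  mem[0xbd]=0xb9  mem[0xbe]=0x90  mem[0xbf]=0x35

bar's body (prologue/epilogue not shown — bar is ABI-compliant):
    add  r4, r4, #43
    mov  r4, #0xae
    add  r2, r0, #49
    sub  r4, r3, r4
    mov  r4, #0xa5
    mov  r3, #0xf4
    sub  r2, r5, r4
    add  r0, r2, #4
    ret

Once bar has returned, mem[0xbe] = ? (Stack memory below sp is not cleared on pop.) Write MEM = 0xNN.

prologue: push r0 → mem[0xbf]=0x83, sp=0xbf
prologue: push r4 → mem[0xbe]=0xea, sp=0xbe
body[0] add  r4, r4, #43 → r4=0x15
body[1] mov  r4, #0xae → r4=0xae
body[2] add  r2, r0, #49 → r2=0xb4
body[3] sub  r4, r3, r4 → r4=0x9b
body[4] mov  r4, #0xa5 → r4=0xa5
body[5] mov  r3, #0xf4 → r3=0xf4
body[6] sub  r2, r5, r4 → r2=0xde
body[7] add  r0, r2, #4 → r0=0xe2
epilogue: pop r4=0xea, sp=0xbf
epilogue: pop r0=0x83, sp=0xc0
prologue pushed ['r0', 'r4'] at ['0xbf', '0xbe']

MEM = 0xea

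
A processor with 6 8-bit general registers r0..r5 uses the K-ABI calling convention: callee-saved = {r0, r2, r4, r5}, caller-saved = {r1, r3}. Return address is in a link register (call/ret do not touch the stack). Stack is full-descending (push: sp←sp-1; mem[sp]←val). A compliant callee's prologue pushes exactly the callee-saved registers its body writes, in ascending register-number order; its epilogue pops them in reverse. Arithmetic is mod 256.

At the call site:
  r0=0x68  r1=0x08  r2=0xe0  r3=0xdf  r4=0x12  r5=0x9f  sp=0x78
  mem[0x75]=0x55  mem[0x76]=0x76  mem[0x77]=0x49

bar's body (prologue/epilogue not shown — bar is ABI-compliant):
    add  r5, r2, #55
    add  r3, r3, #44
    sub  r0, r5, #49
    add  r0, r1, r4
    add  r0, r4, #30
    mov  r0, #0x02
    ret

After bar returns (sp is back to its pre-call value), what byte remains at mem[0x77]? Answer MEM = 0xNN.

prologue: push r0 -> mem[0x77]=0x68, sp=0x77
prologue: push r5 -> mem[0x76]=0x9f, sp=0x76
body[0] add  r5, r2, #55 -> r5=0x17
body[1] add  r3, r3, #44 -> r3=0x0b
body[2] sub  r0, r5, #49 -> r0=0xe6
body[3] add  r0, r1, r4 -> r0=0x1a
body[4] add  r0, r4, #30 -> r0=0x30
body[5] mov  r0, #0x02 -> r0=0x02
epilogue: pop r5=0x9f, sp=0x77
epilogue: pop r0=0x68, sp=0x78
prologue pushed ['r0', 'r5'] at ['0x77', '0x76']

MEM = 0x68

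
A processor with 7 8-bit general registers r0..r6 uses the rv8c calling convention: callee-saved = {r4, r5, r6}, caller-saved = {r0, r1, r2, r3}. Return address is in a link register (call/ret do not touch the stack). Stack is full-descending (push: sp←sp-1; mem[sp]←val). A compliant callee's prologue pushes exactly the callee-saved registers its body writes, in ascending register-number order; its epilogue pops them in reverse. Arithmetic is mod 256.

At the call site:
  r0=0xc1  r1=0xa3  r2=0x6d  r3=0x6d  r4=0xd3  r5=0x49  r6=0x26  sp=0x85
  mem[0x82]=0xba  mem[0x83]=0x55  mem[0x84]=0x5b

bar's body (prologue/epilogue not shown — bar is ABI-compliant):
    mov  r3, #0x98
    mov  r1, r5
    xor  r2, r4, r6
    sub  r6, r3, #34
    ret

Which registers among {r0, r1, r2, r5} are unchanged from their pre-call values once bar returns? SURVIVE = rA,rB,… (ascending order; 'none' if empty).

SURVIVE = r0,r5

prologue: push r6 → mem[0x84]=0x26, sp=0x84
body[0] mov  r3, #0x98 → r3=0x98
body[1] mov  r1, r5 → r1=0x49
body[2] xor  r2, r4, r6 → r2=0xf5
body[3] sub  r6, r3, #34 → r6=0x76
epilogue: pop r6=0x26, sp=0x85
r0: caller-saved, written=False
r1: caller-saved, written=True
r2: caller-saved, written=True
r5: callee-saved, written=False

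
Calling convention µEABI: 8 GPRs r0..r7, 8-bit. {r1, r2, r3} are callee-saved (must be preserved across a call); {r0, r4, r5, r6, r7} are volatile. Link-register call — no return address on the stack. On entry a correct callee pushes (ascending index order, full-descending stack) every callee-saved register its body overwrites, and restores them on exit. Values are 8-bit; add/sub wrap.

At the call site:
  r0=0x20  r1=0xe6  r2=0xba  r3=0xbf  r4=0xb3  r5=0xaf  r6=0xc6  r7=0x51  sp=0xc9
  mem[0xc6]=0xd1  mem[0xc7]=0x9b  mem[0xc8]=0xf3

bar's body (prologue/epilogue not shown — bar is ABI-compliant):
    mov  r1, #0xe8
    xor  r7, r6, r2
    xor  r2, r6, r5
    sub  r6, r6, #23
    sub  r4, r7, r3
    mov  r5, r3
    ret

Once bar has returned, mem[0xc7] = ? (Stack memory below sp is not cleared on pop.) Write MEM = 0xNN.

prologue: push r1 -> mem[0xc8]=0xe6, sp=0xc8
prologue: push r2 -> mem[0xc7]=0xba, sp=0xc7
body[0] mov  r1, #0xe8 -> r1=0xe8
body[1] xor  r7, r6, r2 -> r7=0x7c
body[2] xor  r2, r6, r5 -> r2=0x69
body[3] sub  r6, r6, #23 -> r6=0xaf
body[4] sub  r4, r7, r3 -> r4=0xbd
body[5] mov  r5, r3 -> r5=0xbf
epilogue: pop r2=0xba, sp=0xc8
epilogue: pop r1=0xe6, sp=0xc9
prologue pushed ['r1', 'r2'] at ['0xc8', '0xc7']

MEM = 0xba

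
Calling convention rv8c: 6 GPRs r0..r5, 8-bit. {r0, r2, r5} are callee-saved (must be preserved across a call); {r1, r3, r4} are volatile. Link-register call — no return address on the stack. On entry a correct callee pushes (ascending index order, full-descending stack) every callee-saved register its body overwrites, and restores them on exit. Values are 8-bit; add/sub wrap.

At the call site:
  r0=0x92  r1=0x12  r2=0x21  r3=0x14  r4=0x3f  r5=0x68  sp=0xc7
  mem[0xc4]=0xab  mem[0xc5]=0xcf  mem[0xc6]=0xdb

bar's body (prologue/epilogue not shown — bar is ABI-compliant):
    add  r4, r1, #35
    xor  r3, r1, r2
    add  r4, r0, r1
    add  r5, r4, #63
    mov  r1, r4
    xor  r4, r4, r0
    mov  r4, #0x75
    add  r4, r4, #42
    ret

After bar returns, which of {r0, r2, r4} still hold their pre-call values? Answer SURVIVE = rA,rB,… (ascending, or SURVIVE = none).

prologue: push r5 -> mem[0xc6]=0x68, sp=0xc6
body[0] add  r4, r1, #35 -> r4=0x35
body[1] xor  r3, r1, r2 -> r3=0x33
body[2] add  r4, r0, r1 -> r4=0xa4
body[3] add  r5, r4, #63 -> r5=0xe3
body[4] mov  r1, r4 -> r1=0xa4
body[5] xor  r4, r4, r0 -> r4=0x36
body[6] mov  r4, #0x75 -> r4=0x75
body[7] add  r4, r4, #42 -> r4=0x9f
epilogue: pop r5=0x68, sp=0xc7
r0: callee-saved, written=False
r2: callee-saved, written=False
r4: caller-saved, written=True

SURVIVE = r0,r2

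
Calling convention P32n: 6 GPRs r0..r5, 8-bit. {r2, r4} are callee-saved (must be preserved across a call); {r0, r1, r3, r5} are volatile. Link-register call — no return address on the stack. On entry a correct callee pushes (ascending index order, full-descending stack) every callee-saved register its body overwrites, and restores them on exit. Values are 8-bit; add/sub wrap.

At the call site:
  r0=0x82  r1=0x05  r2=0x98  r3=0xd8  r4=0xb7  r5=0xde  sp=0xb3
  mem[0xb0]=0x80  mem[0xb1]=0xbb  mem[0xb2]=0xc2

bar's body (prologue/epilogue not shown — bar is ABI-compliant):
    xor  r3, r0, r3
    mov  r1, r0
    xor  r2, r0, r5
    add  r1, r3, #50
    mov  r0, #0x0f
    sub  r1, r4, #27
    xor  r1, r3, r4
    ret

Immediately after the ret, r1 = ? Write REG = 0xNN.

REG = 0xed

prologue: push r2 → mem[0xb2]=0x98, sp=0xb2
body[0] xor  r3, r0, r3 → r3=0x5a
body[1] mov  r1, r0 → r1=0x82
body[2] xor  r2, r0, r5 → r2=0x5c
body[3] add  r1, r3, #50 → r1=0x8c
body[4] mov  r0, #0x0f → r0=0x0f
body[5] sub  r1, r4, #27 → r1=0x9c
body[6] xor  r1, r3, r4 → r1=0xed
epilogue: pop r2=0x98, sp=0xb3
r1 is caller-saved → body value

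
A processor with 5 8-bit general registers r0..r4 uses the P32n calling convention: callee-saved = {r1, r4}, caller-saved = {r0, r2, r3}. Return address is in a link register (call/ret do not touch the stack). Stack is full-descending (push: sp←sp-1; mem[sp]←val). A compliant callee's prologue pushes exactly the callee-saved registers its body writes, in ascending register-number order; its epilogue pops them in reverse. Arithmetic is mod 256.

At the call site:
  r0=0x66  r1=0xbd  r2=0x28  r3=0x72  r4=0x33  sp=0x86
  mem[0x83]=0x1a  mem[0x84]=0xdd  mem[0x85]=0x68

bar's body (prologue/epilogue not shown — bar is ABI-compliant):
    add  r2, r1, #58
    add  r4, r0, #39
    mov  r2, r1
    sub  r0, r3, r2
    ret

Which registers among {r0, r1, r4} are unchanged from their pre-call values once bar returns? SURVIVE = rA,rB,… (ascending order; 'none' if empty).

SURVIVE = r1,r4

prologue: push r4 -> mem[0x85]=0x33, sp=0x85
body[0] add  r2, r1, #58 -> r2=0xf7
body[1] add  r4, r0, #39 -> r4=0x8d
body[2] mov  r2, r1 -> r2=0xbd
body[3] sub  r0, r3, r2 -> r0=0xb5
epilogue: pop r4=0x33, sp=0x86
r0: caller-saved, written=True
r1: callee-saved, written=False
r4: callee-saved, written=True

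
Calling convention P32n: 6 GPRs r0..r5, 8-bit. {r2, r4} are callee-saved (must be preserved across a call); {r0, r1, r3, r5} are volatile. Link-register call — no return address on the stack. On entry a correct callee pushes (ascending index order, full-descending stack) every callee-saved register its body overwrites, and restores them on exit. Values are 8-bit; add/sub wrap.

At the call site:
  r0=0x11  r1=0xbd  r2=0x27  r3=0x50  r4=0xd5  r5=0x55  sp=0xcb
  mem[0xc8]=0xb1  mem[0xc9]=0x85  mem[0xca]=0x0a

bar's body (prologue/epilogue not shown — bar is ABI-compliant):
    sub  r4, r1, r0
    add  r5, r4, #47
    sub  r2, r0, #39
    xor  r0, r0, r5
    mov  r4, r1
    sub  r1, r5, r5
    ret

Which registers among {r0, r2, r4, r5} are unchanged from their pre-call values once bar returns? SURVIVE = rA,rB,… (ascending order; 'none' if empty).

prologue: push r2 → mem[0xca]=0x27, sp=0xca
prologue: push r4 → mem[0xc9]=0xd5, sp=0xc9
body[0] sub  r4, r1, r0 → r4=0xac
body[1] add  r5, r4, #47 → r5=0xdb
body[2] sub  r2, r0, #39 → r2=0xea
body[3] xor  r0, r0, r5 → r0=0xca
body[4] mov  r4, r1 → r4=0xbd
body[5] sub  r1, r5, r5 → r1=0x00
epilogue: pop r4=0xd5, sp=0xca
epilogue: pop r2=0x27, sp=0xcb
r0: caller-saved, written=True
r2: callee-saved, written=True
r4: callee-saved, written=True
r5: caller-saved, written=True

SURVIVE = r2,r4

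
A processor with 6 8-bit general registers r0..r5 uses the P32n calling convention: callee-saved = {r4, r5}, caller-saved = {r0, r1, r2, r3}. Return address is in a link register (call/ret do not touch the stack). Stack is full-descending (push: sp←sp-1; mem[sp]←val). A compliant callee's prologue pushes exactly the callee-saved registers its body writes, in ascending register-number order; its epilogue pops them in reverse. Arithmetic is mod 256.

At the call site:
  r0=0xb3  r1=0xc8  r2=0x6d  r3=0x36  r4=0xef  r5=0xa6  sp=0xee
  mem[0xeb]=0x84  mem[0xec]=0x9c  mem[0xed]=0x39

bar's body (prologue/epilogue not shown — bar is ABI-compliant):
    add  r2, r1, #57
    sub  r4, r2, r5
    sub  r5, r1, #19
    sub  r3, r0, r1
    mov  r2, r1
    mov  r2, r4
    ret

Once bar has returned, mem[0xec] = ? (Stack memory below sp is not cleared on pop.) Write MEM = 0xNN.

prologue: push r4 → mem[0xed]=0xef, sp=0xed
prologue: push r5 → mem[0xec]=0xa6, sp=0xec
body[0] add  r2, r1, #57 → r2=0x01
body[1] sub  r4, r2, r5 → r4=0x5b
body[2] sub  r5, r1, #19 → r5=0xb5
body[3] sub  r3, r0, r1 → r3=0xeb
body[4] mov  r2, r1 → r2=0xc8
body[5] mov  r2, r4 → r2=0x5b
epilogue: pop r5=0xa6, sp=0xed
epilogue: pop r4=0xef, sp=0xee
prologue pushed ['r4', 'r5'] at ['0xed', '0xec']

MEM = 0xa6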